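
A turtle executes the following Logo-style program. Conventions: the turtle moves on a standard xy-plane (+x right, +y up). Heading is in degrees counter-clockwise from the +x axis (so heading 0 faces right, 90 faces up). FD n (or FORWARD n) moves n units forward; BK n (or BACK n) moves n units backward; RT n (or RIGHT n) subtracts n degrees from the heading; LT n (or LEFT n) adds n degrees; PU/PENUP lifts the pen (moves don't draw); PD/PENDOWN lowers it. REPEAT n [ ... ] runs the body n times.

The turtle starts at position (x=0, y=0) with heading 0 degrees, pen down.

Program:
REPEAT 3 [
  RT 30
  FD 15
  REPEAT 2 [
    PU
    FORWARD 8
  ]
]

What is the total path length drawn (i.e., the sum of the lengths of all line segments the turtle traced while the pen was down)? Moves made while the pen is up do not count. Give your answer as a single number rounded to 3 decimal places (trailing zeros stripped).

Executing turtle program step by step:
Start: pos=(0,0), heading=0, pen down
REPEAT 3 [
  -- iteration 1/3 --
  RT 30: heading 0 -> 330
  FD 15: (0,0) -> (12.99,-7.5) [heading=330, draw]
  REPEAT 2 [
    -- iteration 1/2 --
    PU: pen up
    FD 8: (12.99,-7.5) -> (19.919,-11.5) [heading=330, move]
    -- iteration 2/2 --
    PU: pen up
    FD 8: (19.919,-11.5) -> (26.847,-15.5) [heading=330, move]
  ]
  -- iteration 2/3 --
  RT 30: heading 330 -> 300
  FD 15: (26.847,-15.5) -> (34.347,-28.49) [heading=300, move]
  REPEAT 2 [
    -- iteration 1/2 --
    PU: pen up
    FD 8: (34.347,-28.49) -> (38.347,-35.419) [heading=300, move]
    -- iteration 2/2 --
    PU: pen up
    FD 8: (38.347,-35.419) -> (42.347,-42.347) [heading=300, move]
  ]
  -- iteration 3/3 --
  RT 30: heading 300 -> 270
  FD 15: (42.347,-42.347) -> (42.347,-57.347) [heading=270, move]
  REPEAT 2 [
    -- iteration 1/2 --
    PU: pen up
    FD 8: (42.347,-57.347) -> (42.347,-65.347) [heading=270, move]
    -- iteration 2/2 --
    PU: pen up
    FD 8: (42.347,-65.347) -> (42.347,-73.347) [heading=270, move]
  ]
]
Final: pos=(42.347,-73.347), heading=270, 1 segment(s) drawn

Segment lengths:
  seg 1: (0,0) -> (12.99,-7.5), length = 15
Total = 15

Answer: 15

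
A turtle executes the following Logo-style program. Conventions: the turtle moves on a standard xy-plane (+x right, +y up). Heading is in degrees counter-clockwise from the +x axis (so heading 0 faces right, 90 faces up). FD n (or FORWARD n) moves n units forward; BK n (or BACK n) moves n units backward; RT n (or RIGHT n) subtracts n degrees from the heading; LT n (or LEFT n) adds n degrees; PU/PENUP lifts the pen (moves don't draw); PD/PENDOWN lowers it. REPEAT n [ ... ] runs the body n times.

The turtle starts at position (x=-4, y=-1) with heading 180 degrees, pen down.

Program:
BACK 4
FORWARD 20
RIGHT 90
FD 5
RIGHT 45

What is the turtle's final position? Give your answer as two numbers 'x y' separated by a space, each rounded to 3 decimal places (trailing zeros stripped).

Executing turtle program step by step:
Start: pos=(-4,-1), heading=180, pen down
BK 4: (-4,-1) -> (0,-1) [heading=180, draw]
FD 20: (0,-1) -> (-20,-1) [heading=180, draw]
RT 90: heading 180 -> 90
FD 5: (-20,-1) -> (-20,4) [heading=90, draw]
RT 45: heading 90 -> 45
Final: pos=(-20,4), heading=45, 3 segment(s) drawn

Answer: -20 4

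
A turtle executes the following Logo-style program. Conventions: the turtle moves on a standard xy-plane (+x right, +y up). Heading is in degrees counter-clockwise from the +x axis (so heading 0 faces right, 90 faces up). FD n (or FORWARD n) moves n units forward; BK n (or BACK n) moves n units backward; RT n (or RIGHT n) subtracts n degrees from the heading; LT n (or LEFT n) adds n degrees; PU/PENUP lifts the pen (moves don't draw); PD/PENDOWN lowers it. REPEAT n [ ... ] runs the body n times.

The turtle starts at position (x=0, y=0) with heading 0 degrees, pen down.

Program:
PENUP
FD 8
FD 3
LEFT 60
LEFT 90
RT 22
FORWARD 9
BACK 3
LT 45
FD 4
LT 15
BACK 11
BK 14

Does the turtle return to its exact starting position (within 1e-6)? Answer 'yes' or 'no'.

Executing turtle program step by step:
Start: pos=(0,0), heading=0, pen down
PU: pen up
FD 8: (0,0) -> (8,0) [heading=0, move]
FD 3: (8,0) -> (11,0) [heading=0, move]
LT 60: heading 0 -> 60
LT 90: heading 60 -> 150
RT 22: heading 150 -> 128
FD 9: (11,0) -> (5.459,7.092) [heading=128, move]
BK 3: (5.459,7.092) -> (7.306,4.728) [heading=128, move]
LT 45: heading 128 -> 173
FD 4: (7.306,4.728) -> (3.336,5.216) [heading=173, move]
LT 15: heading 173 -> 188
BK 11: (3.336,5.216) -> (14.229,6.746) [heading=188, move]
BK 14: (14.229,6.746) -> (28.093,8.695) [heading=188, move]
Final: pos=(28.093,8.695), heading=188, 0 segment(s) drawn

Start position: (0, 0)
Final position: (28.093, 8.695)
Distance = 29.407; >= 1e-6 -> NOT closed

Answer: no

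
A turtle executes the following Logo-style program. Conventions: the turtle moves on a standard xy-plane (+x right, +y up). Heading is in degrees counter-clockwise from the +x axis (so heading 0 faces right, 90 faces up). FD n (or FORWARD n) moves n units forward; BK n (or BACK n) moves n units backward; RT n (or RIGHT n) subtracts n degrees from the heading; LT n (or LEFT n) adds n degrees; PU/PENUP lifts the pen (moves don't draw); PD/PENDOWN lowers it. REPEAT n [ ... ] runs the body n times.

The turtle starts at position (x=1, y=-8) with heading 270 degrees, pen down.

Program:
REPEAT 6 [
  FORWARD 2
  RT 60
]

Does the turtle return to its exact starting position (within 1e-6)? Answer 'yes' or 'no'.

Answer: yes

Derivation:
Executing turtle program step by step:
Start: pos=(1,-8), heading=270, pen down
REPEAT 6 [
  -- iteration 1/6 --
  FD 2: (1,-8) -> (1,-10) [heading=270, draw]
  RT 60: heading 270 -> 210
  -- iteration 2/6 --
  FD 2: (1,-10) -> (-0.732,-11) [heading=210, draw]
  RT 60: heading 210 -> 150
  -- iteration 3/6 --
  FD 2: (-0.732,-11) -> (-2.464,-10) [heading=150, draw]
  RT 60: heading 150 -> 90
  -- iteration 4/6 --
  FD 2: (-2.464,-10) -> (-2.464,-8) [heading=90, draw]
  RT 60: heading 90 -> 30
  -- iteration 5/6 --
  FD 2: (-2.464,-8) -> (-0.732,-7) [heading=30, draw]
  RT 60: heading 30 -> 330
  -- iteration 6/6 --
  FD 2: (-0.732,-7) -> (1,-8) [heading=330, draw]
  RT 60: heading 330 -> 270
]
Final: pos=(1,-8), heading=270, 6 segment(s) drawn

Start position: (1, -8)
Final position: (1, -8)
Distance = 0; < 1e-6 -> CLOSED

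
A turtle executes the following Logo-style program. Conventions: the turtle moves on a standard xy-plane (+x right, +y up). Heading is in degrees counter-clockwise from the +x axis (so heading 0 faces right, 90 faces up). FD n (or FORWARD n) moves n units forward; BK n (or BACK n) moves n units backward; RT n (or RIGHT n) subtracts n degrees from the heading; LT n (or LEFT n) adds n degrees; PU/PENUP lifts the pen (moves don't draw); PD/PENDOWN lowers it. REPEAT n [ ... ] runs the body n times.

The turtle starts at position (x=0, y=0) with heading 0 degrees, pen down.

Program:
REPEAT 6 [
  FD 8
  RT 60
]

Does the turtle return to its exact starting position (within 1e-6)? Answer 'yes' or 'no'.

Executing turtle program step by step:
Start: pos=(0,0), heading=0, pen down
REPEAT 6 [
  -- iteration 1/6 --
  FD 8: (0,0) -> (8,0) [heading=0, draw]
  RT 60: heading 0 -> 300
  -- iteration 2/6 --
  FD 8: (8,0) -> (12,-6.928) [heading=300, draw]
  RT 60: heading 300 -> 240
  -- iteration 3/6 --
  FD 8: (12,-6.928) -> (8,-13.856) [heading=240, draw]
  RT 60: heading 240 -> 180
  -- iteration 4/6 --
  FD 8: (8,-13.856) -> (0,-13.856) [heading=180, draw]
  RT 60: heading 180 -> 120
  -- iteration 5/6 --
  FD 8: (0,-13.856) -> (-4,-6.928) [heading=120, draw]
  RT 60: heading 120 -> 60
  -- iteration 6/6 --
  FD 8: (-4,-6.928) -> (0,0) [heading=60, draw]
  RT 60: heading 60 -> 0
]
Final: pos=(0,0), heading=0, 6 segment(s) drawn

Start position: (0, 0)
Final position: (0, 0)
Distance = 0; < 1e-6 -> CLOSED

Answer: yes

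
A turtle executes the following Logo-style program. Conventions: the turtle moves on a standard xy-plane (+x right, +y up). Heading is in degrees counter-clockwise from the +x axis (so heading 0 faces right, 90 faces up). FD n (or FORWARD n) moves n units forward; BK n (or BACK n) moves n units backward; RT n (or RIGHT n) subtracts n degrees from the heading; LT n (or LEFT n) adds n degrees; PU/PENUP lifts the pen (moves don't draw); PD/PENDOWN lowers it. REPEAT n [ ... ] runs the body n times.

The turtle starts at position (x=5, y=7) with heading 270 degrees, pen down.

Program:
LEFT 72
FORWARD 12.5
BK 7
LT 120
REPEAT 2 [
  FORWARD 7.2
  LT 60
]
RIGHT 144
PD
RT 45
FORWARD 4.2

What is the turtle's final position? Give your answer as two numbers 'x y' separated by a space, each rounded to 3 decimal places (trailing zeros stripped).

Answer: 5.409 16.855

Derivation:
Executing turtle program step by step:
Start: pos=(5,7), heading=270, pen down
LT 72: heading 270 -> 342
FD 12.5: (5,7) -> (16.888,3.137) [heading=342, draw]
BK 7: (16.888,3.137) -> (10.231,5.3) [heading=342, draw]
LT 120: heading 342 -> 102
REPEAT 2 [
  -- iteration 1/2 --
  FD 7.2: (10.231,5.3) -> (8.734,12.343) [heading=102, draw]
  LT 60: heading 102 -> 162
  -- iteration 2/2 --
  FD 7.2: (8.734,12.343) -> (1.886,14.568) [heading=162, draw]
  LT 60: heading 162 -> 222
]
RT 144: heading 222 -> 78
PD: pen down
RT 45: heading 78 -> 33
FD 4.2: (1.886,14.568) -> (5.409,16.855) [heading=33, draw]
Final: pos=(5.409,16.855), heading=33, 5 segment(s) drawn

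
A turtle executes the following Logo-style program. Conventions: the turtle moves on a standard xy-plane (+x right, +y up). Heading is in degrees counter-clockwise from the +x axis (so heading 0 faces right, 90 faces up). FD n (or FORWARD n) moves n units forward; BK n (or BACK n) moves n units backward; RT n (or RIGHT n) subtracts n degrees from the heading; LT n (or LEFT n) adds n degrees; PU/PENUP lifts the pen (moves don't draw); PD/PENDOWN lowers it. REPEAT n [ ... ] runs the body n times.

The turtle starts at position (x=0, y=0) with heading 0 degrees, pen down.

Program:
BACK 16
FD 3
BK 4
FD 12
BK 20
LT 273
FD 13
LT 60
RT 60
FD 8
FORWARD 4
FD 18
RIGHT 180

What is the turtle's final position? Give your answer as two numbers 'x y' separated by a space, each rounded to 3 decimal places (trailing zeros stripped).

Answer: -22.75 -42.941

Derivation:
Executing turtle program step by step:
Start: pos=(0,0), heading=0, pen down
BK 16: (0,0) -> (-16,0) [heading=0, draw]
FD 3: (-16,0) -> (-13,0) [heading=0, draw]
BK 4: (-13,0) -> (-17,0) [heading=0, draw]
FD 12: (-17,0) -> (-5,0) [heading=0, draw]
BK 20: (-5,0) -> (-25,0) [heading=0, draw]
LT 273: heading 0 -> 273
FD 13: (-25,0) -> (-24.32,-12.982) [heading=273, draw]
LT 60: heading 273 -> 333
RT 60: heading 333 -> 273
FD 8: (-24.32,-12.982) -> (-23.901,-20.971) [heading=273, draw]
FD 4: (-23.901,-20.971) -> (-23.692,-24.966) [heading=273, draw]
FD 18: (-23.692,-24.966) -> (-22.75,-42.941) [heading=273, draw]
RT 180: heading 273 -> 93
Final: pos=(-22.75,-42.941), heading=93, 9 segment(s) drawn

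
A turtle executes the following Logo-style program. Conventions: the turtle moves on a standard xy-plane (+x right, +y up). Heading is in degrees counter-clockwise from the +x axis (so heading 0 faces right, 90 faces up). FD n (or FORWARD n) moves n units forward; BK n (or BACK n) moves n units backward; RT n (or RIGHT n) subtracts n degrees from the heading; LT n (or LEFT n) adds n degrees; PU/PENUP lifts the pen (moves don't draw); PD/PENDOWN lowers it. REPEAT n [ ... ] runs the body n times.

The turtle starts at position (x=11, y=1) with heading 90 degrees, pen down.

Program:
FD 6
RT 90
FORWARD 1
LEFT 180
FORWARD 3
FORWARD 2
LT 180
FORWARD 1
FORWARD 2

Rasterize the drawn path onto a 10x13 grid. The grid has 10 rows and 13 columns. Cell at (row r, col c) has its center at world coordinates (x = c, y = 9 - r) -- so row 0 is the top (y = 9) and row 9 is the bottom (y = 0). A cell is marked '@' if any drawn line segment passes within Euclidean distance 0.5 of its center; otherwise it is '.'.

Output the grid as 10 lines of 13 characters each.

Segment 0: (11,1) -> (11,7)
Segment 1: (11,7) -> (12,7)
Segment 2: (12,7) -> (9,7)
Segment 3: (9,7) -> (7,7)
Segment 4: (7,7) -> (8,7)
Segment 5: (8,7) -> (10,7)

Answer: .............
.............
.......@@@@@@
...........@.
...........@.
...........@.
...........@.
...........@.
...........@.
.............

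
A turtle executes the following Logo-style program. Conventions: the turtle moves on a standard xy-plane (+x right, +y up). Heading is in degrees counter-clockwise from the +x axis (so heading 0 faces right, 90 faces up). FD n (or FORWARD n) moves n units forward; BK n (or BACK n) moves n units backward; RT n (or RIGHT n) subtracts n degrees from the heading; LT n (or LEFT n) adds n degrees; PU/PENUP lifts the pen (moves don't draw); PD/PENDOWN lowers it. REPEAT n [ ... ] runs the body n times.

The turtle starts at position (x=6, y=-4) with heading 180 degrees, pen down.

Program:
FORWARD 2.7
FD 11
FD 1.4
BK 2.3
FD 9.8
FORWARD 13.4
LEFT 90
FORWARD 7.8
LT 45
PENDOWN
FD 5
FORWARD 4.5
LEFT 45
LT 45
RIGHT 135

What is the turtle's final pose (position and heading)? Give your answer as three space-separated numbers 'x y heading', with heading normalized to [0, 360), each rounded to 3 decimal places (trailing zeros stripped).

Executing turtle program step by step:
Start: pos=(6,-4), heading=180, pen down
FD 2.7: (6,-4) -> (3.3,-4) [heading=180, draw]
FD 11: (3.3,-4) -> (-7.7,-4) [heading=180, draw]
FD 1.4: (-7.7,-4) -> (-9.1,-4) [heading=180, draw]
BK 2.3: (-9.1,-4) -> (-6.8,-4) [heading=180, draw]
FD 9.8: (-6.8,-4) -> (-16.6,-4) [heading=180, draw]
FD 13.4: (-16.6,-4) -> (-30,-4) [heading=180, draw]
LT 90: heading 180 -> 270
FD 7.8: (-30,-4) -> (-30,-11.8) [heading=270, draw]
LT 45: heading 270 -> 315
PD: pen down
FD 5: (-30,-11.8) -> (-26.464,-15.336) [heading=315, draw]
FD 4.5: (-26.464,-15.336) -> (-23.282,-18.518) [heading=315, draw]
LT 45: heading 315 -> 0
LT 45: heading 0 -> 45
RT 135: heading 45 -> 270
Final: pos=(-23.282,-18.518), heading=270, 9 segment(s) drawn

Answer: -23.282 -18.518 270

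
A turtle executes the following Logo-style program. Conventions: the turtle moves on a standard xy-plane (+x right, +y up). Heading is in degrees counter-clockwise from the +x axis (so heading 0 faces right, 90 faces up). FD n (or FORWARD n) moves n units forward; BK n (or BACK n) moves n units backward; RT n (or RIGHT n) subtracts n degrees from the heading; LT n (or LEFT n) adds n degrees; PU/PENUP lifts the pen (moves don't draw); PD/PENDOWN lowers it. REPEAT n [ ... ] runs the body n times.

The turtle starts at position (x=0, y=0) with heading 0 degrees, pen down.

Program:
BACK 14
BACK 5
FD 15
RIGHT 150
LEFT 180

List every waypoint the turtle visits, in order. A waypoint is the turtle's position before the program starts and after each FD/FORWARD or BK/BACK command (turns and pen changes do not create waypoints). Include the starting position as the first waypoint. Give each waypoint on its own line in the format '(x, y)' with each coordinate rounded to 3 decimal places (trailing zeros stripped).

Answer: (0, 0)
(-14, 0)
(-19, 0)
(-4, 0)

Derivation:
Executing turtle program step by step:
Start: pos=(0,0), heading=0, pen down
BK 14: (0,0) -> (-14,0) [heading=0, draw]
BK 5: (-14,0) -> (-19,0) [heading=0, draw]
FD 15: (-19,0) -> (-4,0) [heading=0, draw]
RT 150: heading 0 -> 210
LT 180: heading 210 -> 30
Final: pos=(-4,0), heading=30, 3 segment(s) drawn
Waypoints (4 total):
(0, 0)
(-14, 0)
(-19, 0)
(-4, 0)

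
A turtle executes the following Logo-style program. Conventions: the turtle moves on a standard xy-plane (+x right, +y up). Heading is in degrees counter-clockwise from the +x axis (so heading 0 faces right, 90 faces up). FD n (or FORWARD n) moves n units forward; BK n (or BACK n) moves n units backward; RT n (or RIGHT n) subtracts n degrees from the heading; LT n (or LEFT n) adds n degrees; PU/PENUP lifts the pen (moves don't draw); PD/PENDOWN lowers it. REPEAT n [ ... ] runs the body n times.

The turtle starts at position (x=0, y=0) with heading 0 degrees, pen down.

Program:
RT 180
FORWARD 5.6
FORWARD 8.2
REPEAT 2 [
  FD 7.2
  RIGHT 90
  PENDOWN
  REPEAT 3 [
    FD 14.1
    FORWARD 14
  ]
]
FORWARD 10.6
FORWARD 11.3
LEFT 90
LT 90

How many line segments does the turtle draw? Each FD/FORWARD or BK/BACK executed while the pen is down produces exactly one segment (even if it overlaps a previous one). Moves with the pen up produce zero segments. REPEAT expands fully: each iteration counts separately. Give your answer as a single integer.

Executing turtle program step by step:
Start: pos=(0,0), heading=0, pen down
RT 180: heading 0 -> 180
FD 5.6: (0,0) -> (-5.6,0) [heading=180, draw]
FD 8.2: (-5.6,0) -> (-13.8,0) [heading=180, draw]
REPEAT 2 [
  -- iteration 1/2 --
  FD 7.2: (-13.8,0) -> (-21,0) [heading=180, draw]
  RT 90: heading 180 -> 90
  PD: pen down
  REPEAT 3 [
    -- iteration 1/3 --
    FD 14.1: (-21,0) -> (-21,14.1) [heading=90, draw]
    FD 14: (-21,14.1) -> (-21,28.1) [heading=90, draw]
    -- iteration 2/3 --
    FD 14.1: (-21,28.1) -> (-21,42.2) [heading=90, draw]
    FD 14: (-21,42.2) -> (-21,56.2) [heading=90, draw]
    -- iteration 3/3 --
    FD 14.1: (-21,56.2) -> (-21,70.3) [heading=90, draw]
    FD 14: (-21,70.3) -> (-21,84.3) [heading=90, draw]
  ]
  -- iteration 2/2 --
  FD 7.2: (-21,84.3) -> (-21,91.5) [heading=90, draw]
  RT 90: heading 90 -> 0
  PD: pen down
  REPEAT 3 [
    -- iteration 1/3 --
    FD 14.1: (-21,91.5) -> (-6.9,91.5) [heading=0, draw]
    FD 14: (-6.9,91.5) -> (7.1,91.5) [heading=0, draw]
    -- iteration 2/3 --
    FD 14.1: (7.1,91.5) -> (21.2,91.5) [heading=0, draw]
    FD 14: (21.2,91.5) -> (35.2,91.5) [heading=0, draw]
    -- iteration 3/3 --
    FD 14.1: (35.2,91.5) -> (49.3,91.5) [heading=0, draw]
    FD 14: (49.3,91.5) -> (63.3,91.5) [heading=0, draw]
  ]
]
FD 10.6: (63.3,91.5) -> (73.9,91.5) [heading=0, draw]
FD 11.3: (73.9,91.5) -> (85.2,91.5) [heading=0, draw]
LT 90: heading 0 -> 90
LT 90: heading 90 -> 180
Final: pos=(85.2,91.5), heading=180, 18 segment(s) drawn
Segments drawn: 18

Answer: 18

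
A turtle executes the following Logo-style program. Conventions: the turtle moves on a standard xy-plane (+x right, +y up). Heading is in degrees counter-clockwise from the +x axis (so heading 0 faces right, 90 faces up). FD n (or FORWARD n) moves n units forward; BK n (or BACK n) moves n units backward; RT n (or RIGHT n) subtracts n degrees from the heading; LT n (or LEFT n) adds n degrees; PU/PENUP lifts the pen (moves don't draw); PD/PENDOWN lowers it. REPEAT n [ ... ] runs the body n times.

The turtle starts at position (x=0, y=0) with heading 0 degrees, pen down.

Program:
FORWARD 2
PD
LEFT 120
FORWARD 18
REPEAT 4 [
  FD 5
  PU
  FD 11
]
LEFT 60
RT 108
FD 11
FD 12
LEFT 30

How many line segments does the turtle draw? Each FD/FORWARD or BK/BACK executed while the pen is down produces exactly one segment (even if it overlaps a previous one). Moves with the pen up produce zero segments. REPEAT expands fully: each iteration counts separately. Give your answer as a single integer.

Answer: 3

Derivation:
Executing turtle program step by step:
Start: pos=(0,0), heading=0, pen down
FD 2: (0,0) -> (2,0) [heading=0, draw]
PD: pen down
LT 120: heading 0 -> 120
FD 18: (2,0) -> (-7,15.588) [heading=120, draw]
REPEAT 4 [
  -- iteration 1/4 --
  FD 5: (-7,15.588) -> (-9.5,19.919) [heading=120, draw]
  PU: pen up
  FD 11: (-9.5,19.919) -> (-15,29.445) [heading=120, move]
  -- iteration 2/4 --
  FD 5: (-15,29.445) -> (-17.5,33.775) [heading=120, move]
  PU: pen up
  FD 11: (-17.5,33.775) -> (-23,43.301) [heading=120, move]
  -- iteration 3/4 --
  FD 5: (-23,43.301) -> (-25.5,47.631) [heading=120, move]
  PU: pen up
  FD 11: (-25.5,47.631) -> (-31,57.158) [heading=120, move]
  -- iteration 4/4 --
  FD 5: (-31,57.158) -> (-33.5,61.488) [heading=120, move]
  PU: pen up
  FD 11: (-33.5,61.488) -> (-39,71.014) [heading=120, move]
]
LT 60: heading 120 -> 180
RT 108: heading 180 -> 72
FD 11: (-39,71.014) -> (-35.601,81.476) [heading=72, move]
FD 12: (-35.601,81.476) -> (-31.893,92.888) [heading=72, move]
LT 30: heading 72 -> 102
Final: pos=(-31.893,92.888), heading=102, 3 segment(s) drawn
Segments drawn: 3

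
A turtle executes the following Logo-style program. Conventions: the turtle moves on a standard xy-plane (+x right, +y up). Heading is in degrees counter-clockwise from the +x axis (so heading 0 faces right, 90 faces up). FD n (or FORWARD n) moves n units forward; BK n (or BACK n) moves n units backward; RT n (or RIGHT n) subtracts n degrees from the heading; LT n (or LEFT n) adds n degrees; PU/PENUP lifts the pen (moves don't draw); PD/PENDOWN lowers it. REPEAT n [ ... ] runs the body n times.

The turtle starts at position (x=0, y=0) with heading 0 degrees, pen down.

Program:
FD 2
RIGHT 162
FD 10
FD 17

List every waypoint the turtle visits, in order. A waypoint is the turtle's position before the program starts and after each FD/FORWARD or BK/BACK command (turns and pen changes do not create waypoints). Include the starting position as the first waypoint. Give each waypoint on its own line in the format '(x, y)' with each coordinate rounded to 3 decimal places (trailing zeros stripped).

Answer: (0, 0)
(2, 0)
(-7.511, -3.09)
(-23.679, -8.343)

Derivation:
Executing turtle program step by step:
Start: pos=(0,0), heading=0, pen down
FD 2: (0,0) -> (2,0) [heading=0, draw]
RT 162: heading 0 -> 198
FD 10: (2,0) -> (-7.511,-3.09) [heading=198, draw]
FD 17: (-7.511,-3.09) -> (-23.679,-8.343) [heading=198, draw]
Final: pos=(-23.679,-8.343), heading=198, 3 segment(s) drawn
Waypoints (4 total):
(0, 0)
(2, 0)
(-7.511, -3.09)
(-23.679, -8.343)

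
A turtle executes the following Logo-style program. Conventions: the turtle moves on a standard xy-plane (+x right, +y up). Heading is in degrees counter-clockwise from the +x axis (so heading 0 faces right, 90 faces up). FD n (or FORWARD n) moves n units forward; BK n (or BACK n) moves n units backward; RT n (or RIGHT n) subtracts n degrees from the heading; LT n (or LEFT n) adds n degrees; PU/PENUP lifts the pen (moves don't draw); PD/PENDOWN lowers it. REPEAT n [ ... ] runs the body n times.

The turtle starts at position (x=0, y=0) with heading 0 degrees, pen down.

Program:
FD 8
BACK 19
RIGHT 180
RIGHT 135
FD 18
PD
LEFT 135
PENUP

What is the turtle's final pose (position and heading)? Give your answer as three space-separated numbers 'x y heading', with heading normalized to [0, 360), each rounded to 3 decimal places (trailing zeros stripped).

Answer: 1.728 12.728 180

Derivation:
Executing turtle program step by step:
Start: pos=(0,0), heading=0, pen down
FD 8: (0,0) -> (8,0) [heading=0, draw]
BK 19: (8,0) -> (-11,0) [heading=0, draw]
RT 180: heading 0 -> 180
RT 135: heading 180 -> 45
FD 18: (-11,0) -> (1.728,12.728) [heading=45, draw]
PD: pen down
LT 135: heading 45 -> 180
PU: pen up
Final: pos=(1.728,12.728), heading=180, 3 segment(s) drawn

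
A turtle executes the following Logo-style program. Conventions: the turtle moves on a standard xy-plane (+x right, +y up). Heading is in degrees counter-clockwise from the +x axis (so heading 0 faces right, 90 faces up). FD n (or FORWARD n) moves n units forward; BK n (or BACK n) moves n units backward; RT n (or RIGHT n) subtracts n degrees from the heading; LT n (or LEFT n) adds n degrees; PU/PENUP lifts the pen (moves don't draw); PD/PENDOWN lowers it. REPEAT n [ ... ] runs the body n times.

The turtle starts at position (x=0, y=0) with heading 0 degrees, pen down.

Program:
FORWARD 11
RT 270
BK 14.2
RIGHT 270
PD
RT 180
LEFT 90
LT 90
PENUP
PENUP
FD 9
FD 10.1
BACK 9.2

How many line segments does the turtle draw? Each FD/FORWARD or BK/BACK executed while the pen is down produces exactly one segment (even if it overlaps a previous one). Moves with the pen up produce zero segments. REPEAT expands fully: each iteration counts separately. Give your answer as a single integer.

Answer: 2

Derivation:
Executing turtle program step by step:
Start: pos=(0,0), heading=0, pen down
FD 11: (0,0) -> (11,0) [heading=0, draw]
RT 270: heading 0 -> 90
BK 14.2: (11,0) -> (11,-14.2) [heading=90, draw]
RT 270: heading 90 -> 180
PD: pen down
RT 180: heading 180 -> 0
LT 90: heading 0 -> 90
LT 90: heading 90 -> 180
PU: pen up
PU: pen up
FD 9: (11,-14.2) -> (2,-14.2) [heading=180, move]
FD 10.1: (2,-14.2) -> (-8.1,-14.2) [heading=180, move]
BK 9.2: (-8.1,-14.2) -> (1.1,-14.2) [heading=180, move]
Final: pos=(1.1,-14.2), heading=180, 2 segment(s) drawn
Segments drawn: 2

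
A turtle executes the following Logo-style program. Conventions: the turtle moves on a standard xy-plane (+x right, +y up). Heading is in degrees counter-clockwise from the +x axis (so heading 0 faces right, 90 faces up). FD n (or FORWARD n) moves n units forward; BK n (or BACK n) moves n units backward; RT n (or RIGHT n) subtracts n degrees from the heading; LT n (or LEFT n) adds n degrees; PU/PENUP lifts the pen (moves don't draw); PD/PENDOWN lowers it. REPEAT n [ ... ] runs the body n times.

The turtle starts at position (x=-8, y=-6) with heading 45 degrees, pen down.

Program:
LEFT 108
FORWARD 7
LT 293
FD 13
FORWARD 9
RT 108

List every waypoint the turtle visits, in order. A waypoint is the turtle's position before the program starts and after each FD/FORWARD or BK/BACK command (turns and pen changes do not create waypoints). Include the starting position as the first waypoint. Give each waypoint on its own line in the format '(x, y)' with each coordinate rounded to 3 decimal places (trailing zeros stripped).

Executing turtle program step by step:
Start: pos=(-8,-6), heading=45, pen down
LT 108: heading 45 -> 153
FD 7: (-8,-6) -> (-14.237,-2.822) [heading=153, draw]
LT 293: heading 153 -> 86
FD 13: (-14.237,-2.822) -> (-13.33,10.146) [heading=86, draw]
FD 9: (-13.33,10.146) -> (-12.702,19.124) [heading=86, draw]
RT 108: heading 86 -> 338
Final: pos=(-12.702,19.124), heading=338, 3 segment(s) drawn
Waypoints (4 total):
(-8, -6)
(-14.237, -2.822)
(-13.33, 10.146)
(-12.702, 19.124)

Answer: (-8, -6)
(-14.237, -2.822)
(-13.33, 10.146)
(-12.702, 19.124)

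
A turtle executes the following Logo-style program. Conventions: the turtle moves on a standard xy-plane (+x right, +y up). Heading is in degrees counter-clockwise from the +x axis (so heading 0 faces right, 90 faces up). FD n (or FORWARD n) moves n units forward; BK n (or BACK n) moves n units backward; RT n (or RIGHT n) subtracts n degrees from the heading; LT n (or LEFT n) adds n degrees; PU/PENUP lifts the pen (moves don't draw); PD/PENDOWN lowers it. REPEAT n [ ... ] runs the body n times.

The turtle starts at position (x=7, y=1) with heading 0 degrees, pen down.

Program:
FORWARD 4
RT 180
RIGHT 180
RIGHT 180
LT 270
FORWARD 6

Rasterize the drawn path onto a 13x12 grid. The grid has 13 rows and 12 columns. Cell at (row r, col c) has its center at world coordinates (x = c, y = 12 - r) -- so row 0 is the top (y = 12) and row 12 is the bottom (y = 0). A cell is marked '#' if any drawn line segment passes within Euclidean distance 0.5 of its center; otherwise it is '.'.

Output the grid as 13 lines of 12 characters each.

Segment 0: (7,1) -> (11,1)
Segment 1: (11,1) -> (11,7)

Answer: ............
............
............
............
............
...........#
...........#
...........#
...........#
...........#
...........#
.......#####
............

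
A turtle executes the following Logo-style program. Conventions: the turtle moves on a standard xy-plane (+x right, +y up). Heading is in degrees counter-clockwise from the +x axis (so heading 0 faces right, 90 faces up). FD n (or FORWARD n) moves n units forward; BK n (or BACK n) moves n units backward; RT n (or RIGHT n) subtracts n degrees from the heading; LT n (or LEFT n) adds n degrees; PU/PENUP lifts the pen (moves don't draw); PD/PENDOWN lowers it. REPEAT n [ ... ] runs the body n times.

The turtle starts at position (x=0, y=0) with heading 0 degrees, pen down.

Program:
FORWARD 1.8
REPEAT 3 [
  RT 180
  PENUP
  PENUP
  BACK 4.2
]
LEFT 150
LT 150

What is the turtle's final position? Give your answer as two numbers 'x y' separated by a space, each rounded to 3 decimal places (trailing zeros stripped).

Answer: 6 0

Derivation:
Executing turtle program step by step:
Start: pos=(0,0), heading=0, pen down
FD 1.8: (0,0) -> (1.8,0) [heading=0, draw]
REPEAT 3 [
  -- iteration 1/3 --
  RT 180: heading 0 -> 180
  PU: pen up
  PU: pen up
  BK 4.2: (1.8,0) -> (6,0) [heading=180, move]
  -- iteration 2/3 --
  RT 180: heading 180 -> 0
  PU: pen up
  PU: pen up
  BK 4.2: (6,0) -> (1.8,0) [heading=0, move]
  -- iteration 3/3 --
  RT 180: heading 0 -> 180
  PU: pen up
  PU: pen up
  BK 4.2: (1.8,0) -> (6,0) [heading=180, move]
]
LT 150: heading 180 -> 330
LT 150: heading 330 -> 120
Final: pos=(6,0), heading=120, 1 segment(s) drawn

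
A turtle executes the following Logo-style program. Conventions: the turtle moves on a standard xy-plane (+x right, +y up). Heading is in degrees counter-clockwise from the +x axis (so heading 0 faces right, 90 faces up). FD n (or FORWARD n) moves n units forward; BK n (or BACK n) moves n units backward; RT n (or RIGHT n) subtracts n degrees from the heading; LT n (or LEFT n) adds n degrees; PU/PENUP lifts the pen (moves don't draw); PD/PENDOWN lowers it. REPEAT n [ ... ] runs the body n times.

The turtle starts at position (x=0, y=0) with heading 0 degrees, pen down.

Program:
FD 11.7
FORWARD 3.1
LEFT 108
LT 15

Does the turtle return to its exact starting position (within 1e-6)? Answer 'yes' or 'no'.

Answer: no

Derivation:
Executing turtle program step by step:
Start: pos=(0,0), heading=0, pen down
FD 11.7: (0,0) -> (11.7,0) [heading=0, draw]
FD 3.1: (11.7,0) -> (14.8,0) [heading=0, draw]
LT 108: heading 0 -> 108
LT 15: heading 108 -> 123
Final: pos=(14.8,0), heading=123, 2 segment(s) drawn

Start position: (0, 0)
Final position: (14.8, 0)
Distance = 14.8; >= 1e-6 -> NOT closed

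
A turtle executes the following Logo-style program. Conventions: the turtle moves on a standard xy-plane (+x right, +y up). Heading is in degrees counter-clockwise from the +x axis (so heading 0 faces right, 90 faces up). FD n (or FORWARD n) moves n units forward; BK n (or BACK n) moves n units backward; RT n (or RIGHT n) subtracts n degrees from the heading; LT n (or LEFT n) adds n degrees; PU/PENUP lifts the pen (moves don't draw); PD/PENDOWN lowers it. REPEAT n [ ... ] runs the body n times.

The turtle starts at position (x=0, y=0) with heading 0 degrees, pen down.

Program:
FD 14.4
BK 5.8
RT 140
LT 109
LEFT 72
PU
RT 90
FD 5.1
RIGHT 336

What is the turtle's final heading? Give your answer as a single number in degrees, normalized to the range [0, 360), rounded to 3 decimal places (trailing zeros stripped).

Answer: 335

Derivation:
Executing turtle program step by step:
Start: pos=(0,0), heading=0, pen down
FD 14.4: (0,0) -> (14.4,0) [heading=0, draw]
BK 5.8: (14.4,0) -> (8.6,0) [heading=0, draw]
RT 140: heading 0 -> 220
LT 109: heading 220 -> 329
LT 72: heading 329 -> 41
PU: pen up
RT 90: heading 41 -> 311
FD 5.1: (8.6,0) -> (11.946,-3.849) [heading=311, move]
RT 336: heading 311 -> 335
Final: pos=(11.946,-3.849), heading=335, 2 segment(s) drawn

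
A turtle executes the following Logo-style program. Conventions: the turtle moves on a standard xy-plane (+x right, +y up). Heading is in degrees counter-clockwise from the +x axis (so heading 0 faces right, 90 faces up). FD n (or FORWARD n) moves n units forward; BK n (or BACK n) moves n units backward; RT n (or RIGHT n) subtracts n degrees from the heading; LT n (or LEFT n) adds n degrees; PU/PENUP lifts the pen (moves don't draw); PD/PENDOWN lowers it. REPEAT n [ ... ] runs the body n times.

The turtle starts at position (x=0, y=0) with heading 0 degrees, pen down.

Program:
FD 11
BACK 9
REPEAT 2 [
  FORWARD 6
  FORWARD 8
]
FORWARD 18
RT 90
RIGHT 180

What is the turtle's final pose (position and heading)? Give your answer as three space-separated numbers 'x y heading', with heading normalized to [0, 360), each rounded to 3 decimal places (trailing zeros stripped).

Executing turtle program step by step:
Start: pos=(0,0), heading=0, pen down
FD 11: (0,0) -> (11,0) [heading=0, draw]
BK 9: (11,0) -> (2,0) [heading=0, draw]
REPEAT 2 [
  -- iteration 1/2 --
  FD 6: (2,0) -> (8,0) [heading=0, draw]
  FD 8: (8,0) -> (16,0) [heading=0, draw]
  -- iteration 2/2 --
  FD 6: (16,0) -> (22,0) [heading=0, draw]
  FD 8: (22,0) -> (30,0) [heading=0, draw]
]
FD 18: (30,0) -> (48,0) [heading=0, draw]
RT 90: heading 0 -> 270
RT 180: heading 270 -> 90
Final: pos=(48,0), heading=90, 7 segment(s) drawn

Answer: 48 0 90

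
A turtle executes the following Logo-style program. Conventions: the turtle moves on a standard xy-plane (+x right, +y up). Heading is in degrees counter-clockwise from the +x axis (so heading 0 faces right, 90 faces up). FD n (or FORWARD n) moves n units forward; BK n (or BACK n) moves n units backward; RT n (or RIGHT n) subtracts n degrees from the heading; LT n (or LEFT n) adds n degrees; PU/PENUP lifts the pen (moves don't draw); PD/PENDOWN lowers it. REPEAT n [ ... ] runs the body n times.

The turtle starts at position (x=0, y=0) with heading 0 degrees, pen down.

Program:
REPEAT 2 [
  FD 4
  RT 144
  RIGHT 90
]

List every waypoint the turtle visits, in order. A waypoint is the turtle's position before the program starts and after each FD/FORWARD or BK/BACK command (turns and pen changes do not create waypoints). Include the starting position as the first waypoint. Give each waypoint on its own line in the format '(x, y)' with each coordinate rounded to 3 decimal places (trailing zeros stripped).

Answer: (0, 0)
(4, 0)
(1.649, 3.236)

Derivation:
Executing turtle program step by step:
Start: pos=(0,0), heading=0, pen down
REPEAT 2 [
  -- iteration 1/2 --
  FD 4: (0,0) -> (4,0) [heading=0, draw]
  RT 144: heading 0 -> 216
  RT 90: heading 216 -> 126
  -- iteration 2/2 --
  FD 4: (4,0) -> (1.649,3.236) [heading=126, draw]
  RT 144: heading 126 -> 342
  RT 90: heading 342 -> 252
]
Final: pos=(1.649,3.236), heading=252, 2 segment(s) drawn
Waypoints (3 total):
(0, 0)
(4, 0)
(1.649, 3.236)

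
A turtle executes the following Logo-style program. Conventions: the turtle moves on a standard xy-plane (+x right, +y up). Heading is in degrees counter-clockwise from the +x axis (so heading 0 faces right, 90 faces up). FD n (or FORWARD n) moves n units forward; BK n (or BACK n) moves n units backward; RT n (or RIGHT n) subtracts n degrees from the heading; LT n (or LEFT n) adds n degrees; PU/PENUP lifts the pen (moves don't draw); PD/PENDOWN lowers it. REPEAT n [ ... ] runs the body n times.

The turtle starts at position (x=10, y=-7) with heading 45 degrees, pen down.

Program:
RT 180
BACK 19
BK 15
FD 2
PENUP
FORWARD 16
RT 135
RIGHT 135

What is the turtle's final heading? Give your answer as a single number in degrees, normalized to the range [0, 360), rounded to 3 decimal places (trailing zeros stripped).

Executing turtle program step by step:
Start: pos=(10,-7), heading=45, pen down
RT 180: heading 45 -> 225
BK 19: (10,-7) -> (23.435,6.435) [heading=225, draw]
BK 15: (23.435,6.435) -> (34.042,17.042) [heading=225, draw]
FD 2: (34.042,17.042) -> (32.627,15.627) [heading=225, draw]
PU: pen up
FD 16: (32.627,15.627) -> (21.314,4.314) [heading=225, move]
RT 135: heading 225 -> 90
RT 135: heading 90 -> 315
Final: pos=(21.314,4.314), heading=315, 3 segment(s) drawn

Answer: 315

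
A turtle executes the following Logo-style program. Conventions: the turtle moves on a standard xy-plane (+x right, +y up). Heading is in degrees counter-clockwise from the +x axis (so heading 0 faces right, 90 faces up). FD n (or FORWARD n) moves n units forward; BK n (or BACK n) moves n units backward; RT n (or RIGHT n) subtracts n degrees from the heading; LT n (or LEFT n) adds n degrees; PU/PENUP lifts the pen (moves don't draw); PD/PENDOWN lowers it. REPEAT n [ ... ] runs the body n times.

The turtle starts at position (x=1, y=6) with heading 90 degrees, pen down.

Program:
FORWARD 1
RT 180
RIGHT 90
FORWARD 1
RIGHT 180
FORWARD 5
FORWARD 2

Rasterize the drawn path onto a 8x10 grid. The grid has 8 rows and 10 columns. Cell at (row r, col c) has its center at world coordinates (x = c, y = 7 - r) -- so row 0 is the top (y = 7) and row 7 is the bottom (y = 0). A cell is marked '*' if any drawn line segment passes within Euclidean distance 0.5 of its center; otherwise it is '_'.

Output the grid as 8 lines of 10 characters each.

Answer: ********__
_*________
__________
__________
__________
__________
__________
__________

Derivation:
Segment 0: (1,6) -> (1,7)
Segment 1: (1,7) -> (0,7)
Segment 2: (0,7) -> (5,7)
Segment 3: (5,7) -> (7,7)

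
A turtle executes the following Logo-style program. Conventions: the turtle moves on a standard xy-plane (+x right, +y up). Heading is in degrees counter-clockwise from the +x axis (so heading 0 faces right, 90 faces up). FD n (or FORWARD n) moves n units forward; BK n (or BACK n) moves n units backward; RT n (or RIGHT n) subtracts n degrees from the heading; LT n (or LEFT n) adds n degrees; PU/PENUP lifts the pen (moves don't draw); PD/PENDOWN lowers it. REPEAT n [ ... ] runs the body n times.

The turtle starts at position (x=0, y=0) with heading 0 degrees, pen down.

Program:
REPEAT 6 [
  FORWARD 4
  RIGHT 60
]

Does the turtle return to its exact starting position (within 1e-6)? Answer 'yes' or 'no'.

Answer: yes

Derivation:
Executing turtle program step by step:
Start: pos=(0,0), heading=0, pen down
REPEAT 6 [
  -- iteration 1/6 --
  FD 4: (0,0) -> (4,0) [heading=0, draw]
  RT 60: heading 0 -> 300
  -- iteration 2/6 --
  FD 4: (4,0) -> (6,-3.464) [heading=300, draw]
  RT 60: heading 300 -> 240
  -- iteration 3/6 --
  FD 4: (6,-3.464) -> (4,-6.928) [heading=240, draw]
  RT 60: heading 240 -> 180
  -- iteration 4/6 --
  FD 4: (4,-6.928) -> (0,-6.928) [heading=180, draw]
  RT 60: heading 180 -> 120
  -- iteration 5/6 --
  FD 4: (0,-6.928) -> (-2,-3.464) [heading=120, draw]
  RT 60: heading 120 -> 60
  -- iteration 6/6 --
  FD 4: (-2,-3.464) -> (0,0) [heading=60, draw]
  RT 60: heading 60 -> 0
]
Final: pos=(0,0), heading=0, 6 segment(s) drawn

Start position: (0, 0)
Final position: (0, 0)
Distance = 0; < 1e-6 -> CLOSED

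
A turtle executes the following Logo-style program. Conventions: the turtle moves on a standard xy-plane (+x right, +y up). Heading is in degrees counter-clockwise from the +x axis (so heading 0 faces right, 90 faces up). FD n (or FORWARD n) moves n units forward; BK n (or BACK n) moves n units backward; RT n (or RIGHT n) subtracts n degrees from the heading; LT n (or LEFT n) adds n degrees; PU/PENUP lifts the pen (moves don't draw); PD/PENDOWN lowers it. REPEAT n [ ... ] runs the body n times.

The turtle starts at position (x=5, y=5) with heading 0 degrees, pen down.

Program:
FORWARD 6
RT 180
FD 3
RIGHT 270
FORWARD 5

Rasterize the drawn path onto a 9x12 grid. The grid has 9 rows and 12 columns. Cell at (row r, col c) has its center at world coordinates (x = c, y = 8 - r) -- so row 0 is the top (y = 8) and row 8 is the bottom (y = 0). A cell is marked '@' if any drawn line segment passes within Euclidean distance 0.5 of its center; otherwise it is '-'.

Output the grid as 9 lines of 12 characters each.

Answer: ------------
------------
------------
-----@@@@@@@
--------@---
--------@---
--------@---
--------@---
--------@---

Derivation:
Segment 0: (5,5) -> (11,5)
Segment 1: (11,5) -> (8,5)
Segment 2: (8,5) -> (8,0)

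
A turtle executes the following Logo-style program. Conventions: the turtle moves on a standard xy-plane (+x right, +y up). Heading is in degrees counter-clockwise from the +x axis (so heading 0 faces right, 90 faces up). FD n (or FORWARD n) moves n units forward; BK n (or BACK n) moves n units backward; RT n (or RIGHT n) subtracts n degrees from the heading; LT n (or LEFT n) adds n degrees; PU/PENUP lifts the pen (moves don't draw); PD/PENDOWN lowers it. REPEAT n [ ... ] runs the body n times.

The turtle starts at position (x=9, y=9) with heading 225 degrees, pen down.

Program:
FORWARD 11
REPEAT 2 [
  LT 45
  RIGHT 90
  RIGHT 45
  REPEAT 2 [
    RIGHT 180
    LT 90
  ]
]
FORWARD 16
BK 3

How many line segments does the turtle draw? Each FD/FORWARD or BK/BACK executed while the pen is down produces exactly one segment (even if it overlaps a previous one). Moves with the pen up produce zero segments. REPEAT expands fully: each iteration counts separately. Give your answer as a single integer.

Executing turtle program step by step:
Start: pos=(9,9), heading=225, pen down
FD 11: (9,9) -> (1.222,1.222) [heading=225, draw]
REPEAT 2 [
  -- iteration 1/2 --
  LT 45: heading 225 -> 270
  RT 90: heading 270 -> 180
  RT 45: heading 180 -> 135
  REPEAT 2 [
    -- iteration 1/2 --
    RT 180: heading 135 -> 315
    LT 90: heading 315 -> 45
    -- iteration 2/2 --
    RT 180: heading 45 -> 225
    LT 90: heading 225 -> 315
  ]
  -- iteration 2/2 --
  LT 45: heading 315 -> 0
  RT 90: heading 0 -> 270
  RT 45: heading 270 -> 225
  REPEAT 2 [
    -- iteration 1/2 --
    RT 180: heading 225 -> 45
    LT 90: heading 45 -> 135
    -- iteration 2/2 --
    RT 180: heading 135 -> 315
    LT 90: heading 315 -> 45
  ]
]
FD 16: (1.222,1.222) -> (12.536,12.536) [heading=45, draw]
BK 3: (12.536,12.536) -> (10.414,10.414) [heading=45, draw]
Final: pos=(10.414,10.414), heading=45, 3 segment(s) drawn
Segments drawn: 3

Answer: 3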